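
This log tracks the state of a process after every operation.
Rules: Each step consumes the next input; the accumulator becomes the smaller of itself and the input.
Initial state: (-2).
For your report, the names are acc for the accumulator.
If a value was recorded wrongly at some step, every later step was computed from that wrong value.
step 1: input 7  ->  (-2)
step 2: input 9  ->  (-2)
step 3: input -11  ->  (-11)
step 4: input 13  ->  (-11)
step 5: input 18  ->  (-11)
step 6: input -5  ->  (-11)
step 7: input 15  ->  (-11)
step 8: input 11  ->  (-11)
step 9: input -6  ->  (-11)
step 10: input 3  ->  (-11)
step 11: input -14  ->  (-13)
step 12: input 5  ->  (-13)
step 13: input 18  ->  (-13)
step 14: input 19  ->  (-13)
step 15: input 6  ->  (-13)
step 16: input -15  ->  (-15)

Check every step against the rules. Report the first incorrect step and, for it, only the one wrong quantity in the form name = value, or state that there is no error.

step 11, acc = -14

Step 1: acc = min(-2, 7) = -2 — checks out.
Step 2: acc = min(-2, 9) = -2 — matches.
Step 3: acc = min(-2, -11) = -11 — exactly as logged.
Step 4: acc = min(-11, 13) = -11 — consistent with the log.
Step 5: acc = min(-11, 18) = -11 — same as recorded.
Step 6: acc = min(-11, -5) = -11 — verified.
Step 7: acc = min(-11, 15) = -11 — verified.
Step 8: acc = min(-11, 11) = -11 — consistent with the log.
Step 9: acc = min(-11, -6) = -11 — checks out.
Step 10: acc = min(-11, 3) = -11 — checks out.
Step 11: acc = min(-11, -14) = -14 — the recorded entry deviates here.
So the first discrepancy is step 11, where the right value is acc = -14.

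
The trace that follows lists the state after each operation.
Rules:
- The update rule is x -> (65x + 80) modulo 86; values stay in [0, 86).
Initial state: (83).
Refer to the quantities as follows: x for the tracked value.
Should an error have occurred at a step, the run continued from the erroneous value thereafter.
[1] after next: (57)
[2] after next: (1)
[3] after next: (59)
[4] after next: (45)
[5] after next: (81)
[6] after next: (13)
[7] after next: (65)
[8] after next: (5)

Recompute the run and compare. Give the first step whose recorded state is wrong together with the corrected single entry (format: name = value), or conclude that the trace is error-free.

no error

Step 1: x = (65*83 + 80) mod 86 = 57 — same as recorded.
Step 2: x = (65*57 + 80) mod 86 = 1 — consistent with the trace.
Step 3: x = (65*1 + 80) mod 86 = 59 — matches.
Step 4: x = (65*59 + 80) mod 86 = 45 — confirmed correct.
Step 5: x = (65*45 + 80) mod 86 = 81 — agrees with the trace.
Step 6: x = (65*81 + 80) mod 86 = 13 — confirmed correct.
Step 7: x = (65*13 + 80) mod 86 = 65 — exactly as logged.
Step 8: x = (65*65 + 80) mod 86 = 5 — verified.
No step deviates from the rules.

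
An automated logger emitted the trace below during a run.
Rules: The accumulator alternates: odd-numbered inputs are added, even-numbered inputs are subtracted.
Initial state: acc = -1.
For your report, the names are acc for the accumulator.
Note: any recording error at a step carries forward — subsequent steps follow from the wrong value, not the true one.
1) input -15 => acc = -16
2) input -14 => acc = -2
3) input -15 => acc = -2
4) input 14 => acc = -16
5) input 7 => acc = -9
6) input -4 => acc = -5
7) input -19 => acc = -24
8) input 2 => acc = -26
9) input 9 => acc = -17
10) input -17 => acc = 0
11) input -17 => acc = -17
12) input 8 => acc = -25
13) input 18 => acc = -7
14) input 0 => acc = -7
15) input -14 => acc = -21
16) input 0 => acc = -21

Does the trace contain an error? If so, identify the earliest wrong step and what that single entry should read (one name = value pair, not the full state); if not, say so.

step 3, acc = -17

Recomputing the run from the initial state:
step 1: acc = -16
step 2: acc = -2
step 3: acc = -17
step 4: acc = -31
step 5: acc = -24
step 6: acc = -20
step 7: acc = -39
step 8: acc = -41
step 9: acc = -32
step 10: acc = -15
step 11: acc = -32
step 12: acc = -40
step 13: acc = -22
step 14: acc = -22
step 15: acc = -36
step 16: acc = -36
The first disagreement with the trace is at step 3, where the value should be acc = -17.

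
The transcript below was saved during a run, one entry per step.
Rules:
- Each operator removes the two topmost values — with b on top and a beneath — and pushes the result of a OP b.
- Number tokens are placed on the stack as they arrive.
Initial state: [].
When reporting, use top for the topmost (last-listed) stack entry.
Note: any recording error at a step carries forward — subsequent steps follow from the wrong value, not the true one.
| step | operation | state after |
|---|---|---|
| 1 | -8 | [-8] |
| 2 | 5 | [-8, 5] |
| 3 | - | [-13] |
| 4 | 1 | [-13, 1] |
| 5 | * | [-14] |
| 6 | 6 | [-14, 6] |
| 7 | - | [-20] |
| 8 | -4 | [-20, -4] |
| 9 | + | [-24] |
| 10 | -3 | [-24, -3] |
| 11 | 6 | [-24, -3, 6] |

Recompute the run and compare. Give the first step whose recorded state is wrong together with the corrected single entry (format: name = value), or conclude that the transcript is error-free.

step 1: push -8: top = -8 -> exactly as logged
step 2: push 5: top = 5 -> no discrepancy
step 3: -8 - 5 = -13 -> no discrepancy
step 4: push 1: top = 1 -> in agreement
step 5: -13 * 1 = -13 -> the recorded entry deviates here
So the first discrepancy is step 5, where the right value is top = -13.

step 5, top = -13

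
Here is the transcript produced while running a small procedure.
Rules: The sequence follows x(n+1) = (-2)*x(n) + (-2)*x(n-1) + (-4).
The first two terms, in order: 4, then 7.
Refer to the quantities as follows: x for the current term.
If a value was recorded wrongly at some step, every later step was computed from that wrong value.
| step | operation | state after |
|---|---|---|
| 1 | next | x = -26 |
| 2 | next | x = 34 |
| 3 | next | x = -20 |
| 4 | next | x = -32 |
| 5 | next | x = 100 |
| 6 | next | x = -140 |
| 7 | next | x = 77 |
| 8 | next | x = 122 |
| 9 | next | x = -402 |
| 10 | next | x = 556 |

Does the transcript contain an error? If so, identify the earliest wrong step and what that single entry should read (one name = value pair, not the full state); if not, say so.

Step 1: x = -2*(7) + (-2)*(4) + (-4) = -26 — no discrepancy.
Step 2: x = -2*(-26) + (-2)*(7) + (-4) = 34 — consistent with the transcript.
Step 3: x = -2*(34) + (-2)*(-26) + (-4) = -20 — in agreement.
Step 4: x = -2*(-20) + (-2)*(34) + (-4) = -32 — agrees with the transcript.
Step 5: x = -2*(-32) + (-2)*(-20) + (-4) = 100 — checks out.
Step 6: x = -2*(100) + (-2)*(-32) + (-4) = -140 — confirmed correct.
Step 7: x = -2*(-140) + (-2)*(100) + (-4) = 76 — the entry is off here.
The audit stops at step 7: the recorded entry is wrong and should be x = 76.

step 7, x = 76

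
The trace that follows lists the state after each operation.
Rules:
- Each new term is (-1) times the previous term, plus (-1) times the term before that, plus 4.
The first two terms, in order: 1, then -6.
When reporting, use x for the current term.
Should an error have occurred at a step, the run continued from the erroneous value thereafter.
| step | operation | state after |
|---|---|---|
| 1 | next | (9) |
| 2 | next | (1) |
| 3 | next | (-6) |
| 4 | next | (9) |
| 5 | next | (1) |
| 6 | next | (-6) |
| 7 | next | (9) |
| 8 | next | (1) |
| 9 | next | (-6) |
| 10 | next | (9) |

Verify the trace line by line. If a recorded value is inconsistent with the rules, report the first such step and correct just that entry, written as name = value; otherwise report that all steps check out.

step 1: x = -1*(-6) + (-1)*(1) + (4) = 9 -> agrees with the trace
step 2: x = -1*(9) + (-1)*(-6) + (4) = 1 -> agrees with the trace
step 3: x = -1*(1) + (-1)*(9) + (4) = -6 -> no discrepancy
step 4: x = -1*(-6) + (-1)*(1) + (4) = 9 -> matches
step 5: x = -1*(9) + (-1)*(-6) + (4) = 1 -> confirmed correct
step 6: x = -1*(1) + (-1)*(9) + (4) = -6 -> same as recorded
step 7: x = -1*(-6) + (-1)*(1) + (4) = 9 -> no discrepancy
step 8: x = -1*(9) + (-1)*(-6) + (4) = 1 -> checks out
step 9: x = -1*(1) + (-1)*(9) + (4) = -6 -> confirmed correct
step 10: x = -1*(-6) + (-1)*(1) + (4) = 9 -> exactly as logged
The whole run recomputes cleanly — no discrepancies.

no error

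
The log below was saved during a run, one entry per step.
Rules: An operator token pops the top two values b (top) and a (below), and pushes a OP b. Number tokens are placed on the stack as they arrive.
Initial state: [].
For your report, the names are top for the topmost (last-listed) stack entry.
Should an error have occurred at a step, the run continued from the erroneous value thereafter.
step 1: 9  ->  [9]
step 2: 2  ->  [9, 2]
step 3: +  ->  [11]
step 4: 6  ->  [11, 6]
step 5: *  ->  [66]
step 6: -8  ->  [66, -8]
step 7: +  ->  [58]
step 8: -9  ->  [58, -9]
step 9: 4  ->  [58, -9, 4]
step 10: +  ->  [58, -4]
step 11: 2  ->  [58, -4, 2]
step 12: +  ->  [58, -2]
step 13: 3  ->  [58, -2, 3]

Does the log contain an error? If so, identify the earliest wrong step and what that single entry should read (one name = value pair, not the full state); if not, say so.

step 10, top = -5

step 1: push 9: top = 9 -> same as recorded
step 2: push 2: top = 2 -> checks out
step 3: 9 + 2 = 11 -> verified
step 4: push 6: top = 6 -> in agreement
step 5: 11 * 6 = 66 -> confirmed correct
step 6: push -8: top = -8 -> no discrepancy
step 7: 66 + -8 = 58 -> in agreement
step 8: push -9: top = -9 -> exactly as logged
step 9: push 4: top = 4 -> same as recorded
step 10: -9 + 4 = -5 -> the entry is off here
That makes step 10 the first incorrect line — top = -5 is what it should show.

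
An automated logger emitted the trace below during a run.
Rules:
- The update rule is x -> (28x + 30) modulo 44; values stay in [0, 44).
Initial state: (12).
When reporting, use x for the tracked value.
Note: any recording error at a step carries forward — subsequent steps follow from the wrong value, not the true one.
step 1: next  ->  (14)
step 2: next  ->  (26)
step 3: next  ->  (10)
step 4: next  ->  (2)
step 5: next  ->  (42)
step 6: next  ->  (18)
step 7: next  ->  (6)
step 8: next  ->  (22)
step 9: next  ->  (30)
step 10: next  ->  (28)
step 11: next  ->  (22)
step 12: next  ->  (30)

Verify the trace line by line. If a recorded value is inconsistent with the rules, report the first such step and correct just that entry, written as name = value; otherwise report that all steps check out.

Step 1: x = (28*12 + 30) mod 44 = 14 — matches.
Step 2: x = (28*14 + 30) mod 44 = 26 — verified.
Step 3: x = (28*26 + 30) mod 44 = 10 — agrees with the trace.
Step 4: x = (28*10 + 30) mod 44 = 2 — same as recorded.
Step 5: x = (28*2 + 30) mod 44 = 42 — confirmed correct.
Step 6: x = (28*42 + 30) mod 44 = 18 — no discrepancy.
Step 7: x = (28*18 + 30) mod 44 = 6 — confirmed correct.
Step 8: x = (28*6 + 30) mod 44 = 22 — matches.
Step 9: x = (28*22 + 30) mod 44 = 30 — no discrepancy.
Step 10: x = (28*30 + 30) mod 44 = 34 — first mismatch against the trace.
Step 10 is the first one off; corrected, x = 34.

step 10, x = 34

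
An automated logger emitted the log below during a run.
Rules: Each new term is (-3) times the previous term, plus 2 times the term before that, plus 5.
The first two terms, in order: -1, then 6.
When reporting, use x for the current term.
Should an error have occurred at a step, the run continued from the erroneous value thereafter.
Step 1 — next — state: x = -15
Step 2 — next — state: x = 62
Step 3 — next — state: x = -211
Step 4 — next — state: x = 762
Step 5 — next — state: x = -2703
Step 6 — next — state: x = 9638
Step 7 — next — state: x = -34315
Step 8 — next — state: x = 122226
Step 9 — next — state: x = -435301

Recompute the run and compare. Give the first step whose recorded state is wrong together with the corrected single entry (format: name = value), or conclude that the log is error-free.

1. x = -3*(6) + (2)*(-1) + (5) = -15 (matches)
2. x = -3*(-15) + (2)*(6) + (5) = 62 (agrees with the log)
3. x = -3*(62) + (2)*(-15) + (5) = -211 (verified)
4. x = -3*(-211) + (2)*(62) + (5) = 762 (in agreement)
5. x = -3*(762) + (2)*(-211) + (5) = -2703 (verified)
6. x = -3*(-2703) + (2)*(762) + (5) = 9638 (verified)
7. x = -3*(9638) + (2)*(-2703) + (5) = -34315 (same as recorded)
8. x = -3*(-34315) + (2)*(9638) + (5) = 122226 (no discrepancy)
9. x = -3*(122226) + (2)*(-34315) + (5) = -435303 (not what was recorded)
So the first discrepancy is step 9, where the right value is x = -435303.

step 9, x = -435303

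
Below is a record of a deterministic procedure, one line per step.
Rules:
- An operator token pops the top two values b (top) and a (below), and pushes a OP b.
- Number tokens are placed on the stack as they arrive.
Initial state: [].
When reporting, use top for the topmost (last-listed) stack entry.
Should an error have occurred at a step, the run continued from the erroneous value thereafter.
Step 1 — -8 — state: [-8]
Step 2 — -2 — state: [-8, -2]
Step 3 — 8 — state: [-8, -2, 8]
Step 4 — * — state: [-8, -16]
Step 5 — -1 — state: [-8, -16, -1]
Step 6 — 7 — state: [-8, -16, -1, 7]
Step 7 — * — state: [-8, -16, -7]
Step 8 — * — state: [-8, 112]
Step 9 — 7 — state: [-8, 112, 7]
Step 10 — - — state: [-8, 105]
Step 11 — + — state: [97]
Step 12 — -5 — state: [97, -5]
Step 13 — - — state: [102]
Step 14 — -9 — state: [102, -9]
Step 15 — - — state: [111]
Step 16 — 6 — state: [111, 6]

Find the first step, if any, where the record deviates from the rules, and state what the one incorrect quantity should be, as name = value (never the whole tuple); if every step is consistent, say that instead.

step 1: push -8: top = -8 -> agrees with the record
step 2: push -2: top = -2 -> same as recorded
step 3: push 8: top = 8 -> in agreement
step 4: -2 * 8 = -16 -> same as recorded
step 5: push -1: top = -1 -> consistent with the record
step 6: push 7: top = 7 -> same as recorded
step 7: -1 * 7 = -7 -> exactly as logged
step 8: -16 * -7 = 112 -> exactly as logged
step 9: push 7: top = 7 -> verified
step 10: 112 - 7 = 105 -> in agreement
step 11: -8 + 105 = 97 -> in agreement
step 12: push -5: top = -5 -> confirmed correct
step 13: 97 - -5 = 102 -> checks out
step 14: push -9: top = -9 -> verified
step 15: 102 - -9 = 111 -> checks out
step 16: push 6: top = 6 -> confirmed correct
Each recorded entry agrees with the recomputation.

no error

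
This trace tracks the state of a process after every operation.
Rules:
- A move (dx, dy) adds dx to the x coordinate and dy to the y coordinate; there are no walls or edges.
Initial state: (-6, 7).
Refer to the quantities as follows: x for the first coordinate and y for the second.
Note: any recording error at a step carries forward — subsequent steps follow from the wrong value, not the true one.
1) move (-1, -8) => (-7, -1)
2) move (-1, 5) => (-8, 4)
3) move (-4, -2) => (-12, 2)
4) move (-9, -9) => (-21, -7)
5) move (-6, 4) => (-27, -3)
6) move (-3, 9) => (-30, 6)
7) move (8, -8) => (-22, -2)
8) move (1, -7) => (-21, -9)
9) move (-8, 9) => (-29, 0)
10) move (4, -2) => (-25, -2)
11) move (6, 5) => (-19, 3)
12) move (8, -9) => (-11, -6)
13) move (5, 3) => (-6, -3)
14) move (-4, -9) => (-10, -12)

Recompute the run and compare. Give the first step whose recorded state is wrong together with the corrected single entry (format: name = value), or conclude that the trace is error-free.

Step 1: x = -6 + (-1) = -7, y = 7 + (-8) = -1 — verified.
Step 2: x = -7 + (-1) = -8, y = -1 + (5) = 4 — consistent with the trace.
Step 3: x = -8 + (-4) = -12, y = 4 + (-2) = 2 — verified.
Step 4: x = -12 + (-9) = -21, y = 2 + (-9) = -7 — exactly as logged.
Step 5: x = -21 + (-6) = -27, y = -7 + (4) = -3 — no discrepancy.
Step 6: x = -27 + (-3) = -30, y = -3 + (9) = 6 — verified.
Step 7: x = -30 + (8) = -22, y = 6 + (-8) = -2 — exactly as logged.
Step 8: x = -22 + (1) = -21, y = -2 + (-7) = -9 — confirmed correct.
Step 9: x = -21 + (-8) = -29, y = -9 + (9) = 0 — matches.
Step 10: x = -29 + (4) = -25, y = 0 + (-2) = -2 — verified.
Step 11: x = -25 + (6) = -19, y = -2 + (5) = 3 — agrees with the trace.
Step 12: x = -19 + (8) = -11, y = 3 + (-9) = -6 — exactly as logged.
Step 13: x = -11 + (5) = -6, y = -6 + (3) = -3 — in agreement.
Step 14: x = -6 + (-4) = -10, y = -3 + (-9) = -12 — consistent with the trace.
Every step is consistent.

no error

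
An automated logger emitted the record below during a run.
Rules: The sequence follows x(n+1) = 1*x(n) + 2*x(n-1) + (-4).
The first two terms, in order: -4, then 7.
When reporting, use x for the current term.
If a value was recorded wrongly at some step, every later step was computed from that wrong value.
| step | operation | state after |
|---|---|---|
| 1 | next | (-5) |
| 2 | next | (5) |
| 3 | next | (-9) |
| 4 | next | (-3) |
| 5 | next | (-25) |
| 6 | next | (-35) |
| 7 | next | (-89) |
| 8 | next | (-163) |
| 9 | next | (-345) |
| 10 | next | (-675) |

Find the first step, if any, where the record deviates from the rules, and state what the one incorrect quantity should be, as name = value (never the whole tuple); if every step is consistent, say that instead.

no error

Step 1: x = 1*(7) + (2)*(-4) + (-4) = -5 — verified.
Step 2: x = 1*(-5) + (2)*(7) + (-4) = 5 — confirmed correct.
Step 3: x = 1*(5) + (2)*(-5) + (-4) = -9 — confirmed correct.
Step 4: x = 1*(-9) + (2)*(5) + (-4) = -3 — checks out.
Step 5: x = 1*(-3) + (2)*(-9) + (-4) = -25 — checks out.
Step 6: x = 1*(-25) + (2)*(-3) + (-4) = -35 — same as recorded.
Step 7: x = 1*(-35) + (2)*(-25) + (-4) = -89 — no discrepancy.
Step 8: x = 1*(-89) + (2)*(-35) + (-4) = -163 — exactly as logged.
Step 9: x = 1*(-163) + (2)*(-89) + (-4) = -345 — consistent with the record.
Step 10: x = 1*(-345) + (2)*(-163) + (-4) = -675 — no discrepancy.
Each recorded entry agrees with the recomputation.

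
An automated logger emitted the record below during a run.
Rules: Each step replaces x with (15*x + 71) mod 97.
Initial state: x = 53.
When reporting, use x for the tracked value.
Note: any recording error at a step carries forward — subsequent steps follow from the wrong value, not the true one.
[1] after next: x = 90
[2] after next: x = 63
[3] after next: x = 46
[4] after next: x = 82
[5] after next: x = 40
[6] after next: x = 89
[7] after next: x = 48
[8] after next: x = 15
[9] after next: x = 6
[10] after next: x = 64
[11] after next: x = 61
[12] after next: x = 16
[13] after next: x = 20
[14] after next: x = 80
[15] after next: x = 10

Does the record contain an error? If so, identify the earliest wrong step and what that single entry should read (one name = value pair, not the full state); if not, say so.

step 9, x = 5

1. x = (15*53 + 71) mod 97 = 90 (same as recorded)
2. x = (15*90 + 71) mod 97 = 63 (confirmed correct)
3. x = (15*63 + 71) mod 97 = 46 (checks out)
4. x = (15*46 + 71) mod 97 = 82 (in agreement)
5. x = (15*82 + 71) mod 97 = 40 (same as recorded)
6. x = (15*40 + 71) mod 97 = 89 (confirmed correct)
7. x = (15*89 + 71) mod 97 = 48 (in agreement)
8. x = (15*48 + 71) mod 97 = 15 (same as recorded)
9. x = (15*15 + 71) mod 97 = 5 (not what was recorded)
The earliest wrong entry is at step 9: it should read x = 5.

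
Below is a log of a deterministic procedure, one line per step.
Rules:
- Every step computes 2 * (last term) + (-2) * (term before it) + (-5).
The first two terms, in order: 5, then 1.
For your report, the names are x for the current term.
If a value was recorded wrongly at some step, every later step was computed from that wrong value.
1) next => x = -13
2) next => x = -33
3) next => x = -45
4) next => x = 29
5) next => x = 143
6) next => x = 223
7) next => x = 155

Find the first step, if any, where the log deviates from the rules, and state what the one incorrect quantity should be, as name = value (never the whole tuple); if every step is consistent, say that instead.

Step 1: x = 2*(1) + (-2)*(5) + (-5) = -13 — confirmed correct.
Step 2: x = 2*(-13) + (-2)*(1) + (-5) = -33 — exactly as logged.
Step 3: x = 2*(-33) + (-2)*(-13) + (-5) = -45 — verified.
Step 4: x = 2*(-45) + (-2)*(-33) + (-5) = -29 — first mismatch against the log.
The audit stops at step 4: the recorded entry is wrong and should be x = -29.

step 4, x = -29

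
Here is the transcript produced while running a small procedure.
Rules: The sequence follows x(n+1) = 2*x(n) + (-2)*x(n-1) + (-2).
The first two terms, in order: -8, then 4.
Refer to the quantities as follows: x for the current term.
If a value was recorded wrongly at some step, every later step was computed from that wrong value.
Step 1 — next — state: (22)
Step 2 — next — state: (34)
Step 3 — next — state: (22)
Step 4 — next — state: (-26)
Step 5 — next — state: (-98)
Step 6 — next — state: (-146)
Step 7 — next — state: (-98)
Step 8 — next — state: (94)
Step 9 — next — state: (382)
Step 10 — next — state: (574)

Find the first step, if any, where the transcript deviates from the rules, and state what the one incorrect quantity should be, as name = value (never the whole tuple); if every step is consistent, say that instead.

Recomputing the run from the initial state:
step 1: x = 22
step 2: x = 34
step 3: x = 22
step 4: x = -26
step 5: x = -98
step 6: x = -146
step 7: x = -98
step 8: x = 94
step 9: x = 382
step 10: x = 574
This matches the transcript at every step.

no error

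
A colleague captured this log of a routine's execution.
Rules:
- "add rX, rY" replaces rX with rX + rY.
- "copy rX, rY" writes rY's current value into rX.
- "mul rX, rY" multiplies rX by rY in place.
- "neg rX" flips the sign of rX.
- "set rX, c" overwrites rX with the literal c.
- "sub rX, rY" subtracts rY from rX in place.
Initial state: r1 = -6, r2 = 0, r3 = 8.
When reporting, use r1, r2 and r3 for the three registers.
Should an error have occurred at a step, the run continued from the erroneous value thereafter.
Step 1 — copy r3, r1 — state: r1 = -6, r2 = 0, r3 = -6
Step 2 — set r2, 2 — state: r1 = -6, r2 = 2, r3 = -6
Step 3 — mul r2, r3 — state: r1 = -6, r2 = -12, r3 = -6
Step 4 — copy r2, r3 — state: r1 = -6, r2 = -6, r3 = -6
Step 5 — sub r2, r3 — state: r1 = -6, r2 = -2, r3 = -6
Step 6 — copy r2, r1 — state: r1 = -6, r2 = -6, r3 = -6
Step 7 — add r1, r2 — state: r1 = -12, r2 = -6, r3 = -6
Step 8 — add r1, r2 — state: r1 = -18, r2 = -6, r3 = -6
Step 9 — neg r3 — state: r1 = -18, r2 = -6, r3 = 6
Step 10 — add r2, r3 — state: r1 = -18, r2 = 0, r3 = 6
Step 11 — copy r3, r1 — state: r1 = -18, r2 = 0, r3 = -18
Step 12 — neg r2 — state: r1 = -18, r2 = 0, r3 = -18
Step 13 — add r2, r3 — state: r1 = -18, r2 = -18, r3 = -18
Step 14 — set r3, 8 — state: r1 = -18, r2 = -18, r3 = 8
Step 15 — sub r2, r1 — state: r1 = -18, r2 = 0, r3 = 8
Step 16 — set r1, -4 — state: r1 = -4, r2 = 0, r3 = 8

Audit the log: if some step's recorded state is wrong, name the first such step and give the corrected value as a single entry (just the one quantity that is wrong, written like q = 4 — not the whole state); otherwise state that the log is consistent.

step 5, r2 = 0

1. r3 = -6 (matches)
2. r2 = 2 (matches)
3. r2 = 2 * -6 = -12 (exactly as logged)
4. r2 = -6 (confirmed correct)
5. r2 = -6 - -6 = 0 (not what was recorded)
The audit stops at step 5: the recorded entry is wrong and should be r2 = 0.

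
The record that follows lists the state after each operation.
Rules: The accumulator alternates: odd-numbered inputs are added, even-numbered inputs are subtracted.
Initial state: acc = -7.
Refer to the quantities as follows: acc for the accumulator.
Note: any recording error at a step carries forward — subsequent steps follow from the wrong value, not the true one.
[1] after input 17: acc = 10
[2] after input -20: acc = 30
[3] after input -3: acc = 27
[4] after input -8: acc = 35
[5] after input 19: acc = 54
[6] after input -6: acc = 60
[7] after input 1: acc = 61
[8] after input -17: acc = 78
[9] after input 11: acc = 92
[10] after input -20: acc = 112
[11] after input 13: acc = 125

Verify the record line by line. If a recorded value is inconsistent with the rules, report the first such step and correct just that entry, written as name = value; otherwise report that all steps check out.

step 9, acc = 89

Recomputing the run from the initial state:
step 1: acc = 10
step 2: acc = 30
step 3: acc = 27
step 4: acc = 35
step 5: acc = 54
step 6: acc = 60
step 7: acc = 61
step 8: acc = 78
step 9: acc = 89
step 10: acc = 109
step 11: acc = 122
The first disagreement with the record is at step 9, where the value should be acc = 89.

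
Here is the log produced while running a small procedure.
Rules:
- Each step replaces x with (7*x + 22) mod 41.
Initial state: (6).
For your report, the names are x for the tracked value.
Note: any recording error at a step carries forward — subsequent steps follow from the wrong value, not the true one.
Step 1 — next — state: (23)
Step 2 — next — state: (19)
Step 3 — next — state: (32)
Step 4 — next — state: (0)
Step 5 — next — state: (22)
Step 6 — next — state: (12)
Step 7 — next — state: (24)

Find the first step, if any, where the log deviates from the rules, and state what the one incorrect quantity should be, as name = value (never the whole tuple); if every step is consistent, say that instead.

1. x = (7*6 + 22) mod 41 = 23 (exactly as logged)
2. x = (7*23 + 22) mod 41 = 19 (consistent with the log)
3. x = (7*19 + 22) mod 41 = 32 (matches)
4. x = (7*32 + 22) mod 41 = 0 (verified)
5. x = (7*0 + 22) mod 41 = 22 (confirmed correct)
6. x = (7*22 + 22) mod 41 = 12 (exactly as logged)
7. x = (7*12 + 22) mod 41 = 24 (confirmed correct)
The recomputation confirms every line.

no error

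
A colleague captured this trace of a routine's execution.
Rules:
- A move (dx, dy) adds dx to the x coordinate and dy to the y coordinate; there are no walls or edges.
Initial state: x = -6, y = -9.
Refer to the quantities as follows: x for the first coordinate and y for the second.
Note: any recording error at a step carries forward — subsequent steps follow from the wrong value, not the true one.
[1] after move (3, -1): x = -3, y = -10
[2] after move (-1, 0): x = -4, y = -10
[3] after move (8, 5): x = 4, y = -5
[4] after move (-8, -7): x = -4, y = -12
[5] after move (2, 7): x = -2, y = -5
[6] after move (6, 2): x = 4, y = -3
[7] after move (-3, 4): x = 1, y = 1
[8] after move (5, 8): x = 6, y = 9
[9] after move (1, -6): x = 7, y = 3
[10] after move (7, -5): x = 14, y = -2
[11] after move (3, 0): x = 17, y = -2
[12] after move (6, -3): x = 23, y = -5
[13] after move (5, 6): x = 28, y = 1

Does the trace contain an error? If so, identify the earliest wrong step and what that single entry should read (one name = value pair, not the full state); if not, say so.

no error

1. x = -6 + (3) = -3, y = -9 + (-1) = -10 (exactly as logged)
2. x = -3 + (-1) = -4, y = -10 + (0) = -10 (verified)
3. x = -4 + (8) = 4, y = -10 + (5) = -5 (matches)
4. x = 4 + (-8) = -4, y = -5 + (-7) = -12 (same as recorded)
5. x = -4 + (2) = -2, y = -12 + (7) = -5 (same as recorded)
6. x = -2 + (6) = 4, y = -5 + (2) = -3 (in agreement)
7. x = 4 + (-3) = 1, y = -3 + (4) = 1 (no discrepancy)
8. x = 1 + (5) = 6, y = 1 + (8) = 9 (verified)
9. x = 6 + (1) = 7, y = 9 + (-6) = 3 (exactly as logged)
10. x = 7 + (7) = 14, y = 3 + (-5) = -2 (consistent with the trace)
11. x = 14 + (3) = 17, y = -2 + (0) = -2 (agrees with the trace)
12. x = 17 + (6) = 23, y = -2 + (-3) = -5 (agrees with the trace)
13. x = 23 + (5) = 28, y = -5 + (6) = 1 (no discrepancy)
All entries verified; no error found.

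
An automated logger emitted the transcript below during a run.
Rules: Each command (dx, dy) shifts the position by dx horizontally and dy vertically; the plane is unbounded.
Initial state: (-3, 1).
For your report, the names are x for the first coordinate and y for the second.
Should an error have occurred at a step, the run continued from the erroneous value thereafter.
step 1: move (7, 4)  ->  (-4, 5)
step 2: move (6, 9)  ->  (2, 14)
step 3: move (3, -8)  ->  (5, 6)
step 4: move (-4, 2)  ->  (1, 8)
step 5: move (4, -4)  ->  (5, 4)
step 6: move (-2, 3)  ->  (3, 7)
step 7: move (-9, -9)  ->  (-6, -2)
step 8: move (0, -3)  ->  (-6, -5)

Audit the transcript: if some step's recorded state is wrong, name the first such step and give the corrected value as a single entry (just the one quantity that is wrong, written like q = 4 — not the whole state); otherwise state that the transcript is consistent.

step 1, x = 4

Recomputing the run from the initial state:
step 1: x = 4, y = 5
step 2: x = 10, y = 14
step 3: x = 13, y = 6
step 4: x = 9, y = 8
step 5: x = 13, y = 4
step 6: x = 11, y = 7
step 7: x = 2, y = -2
step 8: x = 2, y = -5
The first disagreement with the transcript is at step 1, where the value should be x = 4.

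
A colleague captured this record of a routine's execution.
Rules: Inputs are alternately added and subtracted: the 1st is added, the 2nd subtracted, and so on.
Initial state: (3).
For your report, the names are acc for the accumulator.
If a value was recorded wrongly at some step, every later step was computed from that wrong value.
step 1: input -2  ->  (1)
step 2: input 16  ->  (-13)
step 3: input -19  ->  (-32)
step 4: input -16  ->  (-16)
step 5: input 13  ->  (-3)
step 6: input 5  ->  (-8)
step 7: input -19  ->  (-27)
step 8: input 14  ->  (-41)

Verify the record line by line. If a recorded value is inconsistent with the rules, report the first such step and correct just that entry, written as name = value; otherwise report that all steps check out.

step 2, acc = -15

Recomputing the run from the initial state:
step 1: acc = 1
step 2: acc = -15
step 3: acc = -34
step 4: acc = -18
step 5: acc = -5
step 6: acc = -10
step 7: acc = -29
step 8: acc = -43
The first disagreement with the record is at step 2, where the value should be acc = -15.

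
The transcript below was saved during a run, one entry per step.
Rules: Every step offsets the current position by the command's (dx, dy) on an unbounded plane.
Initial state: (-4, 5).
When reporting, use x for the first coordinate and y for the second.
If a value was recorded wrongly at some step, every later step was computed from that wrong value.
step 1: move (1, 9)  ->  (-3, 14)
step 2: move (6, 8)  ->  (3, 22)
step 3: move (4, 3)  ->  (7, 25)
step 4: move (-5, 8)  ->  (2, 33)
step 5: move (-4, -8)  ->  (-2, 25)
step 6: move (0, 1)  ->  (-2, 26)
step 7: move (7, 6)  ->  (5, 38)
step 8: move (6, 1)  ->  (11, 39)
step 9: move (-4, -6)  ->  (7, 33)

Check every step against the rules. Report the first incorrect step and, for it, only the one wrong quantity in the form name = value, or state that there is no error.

step 7, y = 32

Recomputing the run from the initial state:
step 1: x = -3, y = 14
step 2: x = 3, y = 22
step 3: x = 7, y = 25
step 4: x = 2, y = 33
step 5: x = -2, y = 25
step 6: x = -2, y = 26
step 7: x = 5, y = 32
step 8: x = 11, y = 33
step 9: x = 7, y = 27
The first disagreement with the transcript is at step 7, where the value should be y = 32.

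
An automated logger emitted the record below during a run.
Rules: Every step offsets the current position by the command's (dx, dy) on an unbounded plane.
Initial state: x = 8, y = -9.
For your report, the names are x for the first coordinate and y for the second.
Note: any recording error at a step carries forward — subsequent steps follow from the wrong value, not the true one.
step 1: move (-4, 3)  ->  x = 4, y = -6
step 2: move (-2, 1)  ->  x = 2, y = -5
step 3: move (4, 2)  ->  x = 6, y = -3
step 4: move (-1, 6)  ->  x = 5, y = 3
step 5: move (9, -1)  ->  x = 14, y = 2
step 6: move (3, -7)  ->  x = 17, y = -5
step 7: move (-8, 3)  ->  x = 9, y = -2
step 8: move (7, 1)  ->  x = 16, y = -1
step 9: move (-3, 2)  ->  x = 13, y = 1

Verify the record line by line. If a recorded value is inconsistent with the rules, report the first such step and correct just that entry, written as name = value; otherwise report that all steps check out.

step 1: x = 8 + (-4) = 4, y = -9 + (3) = -6 -> checks out
step 2: x = 4 + (-2) = 2, y = -6 + (1) = -5 -> no discrepancy
step 3: x = 2 + (4) = 6, y = -5 + (2) = -3 -> no discrepancy
step 4: x = 6 + (-1) = 5, y = -3 + (6) = 3 -> consistent with the record
step 5: x = 5 + (9) = 14, y = 3 + (-1) = 2 -> consistent with the record
step 6: x = 14 + (3) = 17, y = 2 + (-7) = -5 -> matches
step 7: x = 17 + (-8) = 9, y = -5 + (3) = -2 -> verified
step 8: x = 9 + (7) = 16, y = -2 + (1) = -1 -> consistent with the record
step 9: x = 16 + (-3) = 13, y = -1 + (2) = 1 -> matches
All steps check out; nothing to correct.

no error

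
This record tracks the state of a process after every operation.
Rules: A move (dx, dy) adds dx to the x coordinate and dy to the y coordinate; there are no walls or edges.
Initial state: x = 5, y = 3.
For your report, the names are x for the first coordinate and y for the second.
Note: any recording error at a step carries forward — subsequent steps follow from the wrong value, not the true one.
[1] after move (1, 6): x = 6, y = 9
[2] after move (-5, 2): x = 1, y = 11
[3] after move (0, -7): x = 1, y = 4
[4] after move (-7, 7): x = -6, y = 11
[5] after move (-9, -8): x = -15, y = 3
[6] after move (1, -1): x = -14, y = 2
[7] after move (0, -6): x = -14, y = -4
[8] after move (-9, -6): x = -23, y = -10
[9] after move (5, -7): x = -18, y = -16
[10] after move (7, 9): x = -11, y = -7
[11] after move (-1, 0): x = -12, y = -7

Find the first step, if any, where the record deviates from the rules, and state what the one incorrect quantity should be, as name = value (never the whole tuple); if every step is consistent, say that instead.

step 9, y = -17

Step 1: x = 5 + (1) = 6, y = 3 + (6) = 9 — same as recorded.
Step 2: x = 6 + (-5) = 1, y = 9 + (2) = 11 — in agreement.
Step 3: x = 1 + (0) = 1, y = 11 + (-7) = 4 — checks out.
Step 4: x = 1 + (-7) = -6, y = 4 + (7) = 11 — verified.
Step 5: x = -6 + (-9) = -15, y = 11 + (-8) = 3 — in agreement.
Step 6: x = -15 + (1) = -14, y = 3 + (-1) = 2 — matches.
Step 7: x = -14 + (0) = -14, y = 2 + (-6) = -4 — exactly as logged.
Step 8: x = -14 + (-9) = -23, y = -4 + (-6) = -10 — consistent with the record.
Step 9: x = -23 + (5) = -18, y = -10 + (-7) = -17 — first mismatch against the record.
The audit stops at step 9: the recorded entry is wrong and should be y = -17.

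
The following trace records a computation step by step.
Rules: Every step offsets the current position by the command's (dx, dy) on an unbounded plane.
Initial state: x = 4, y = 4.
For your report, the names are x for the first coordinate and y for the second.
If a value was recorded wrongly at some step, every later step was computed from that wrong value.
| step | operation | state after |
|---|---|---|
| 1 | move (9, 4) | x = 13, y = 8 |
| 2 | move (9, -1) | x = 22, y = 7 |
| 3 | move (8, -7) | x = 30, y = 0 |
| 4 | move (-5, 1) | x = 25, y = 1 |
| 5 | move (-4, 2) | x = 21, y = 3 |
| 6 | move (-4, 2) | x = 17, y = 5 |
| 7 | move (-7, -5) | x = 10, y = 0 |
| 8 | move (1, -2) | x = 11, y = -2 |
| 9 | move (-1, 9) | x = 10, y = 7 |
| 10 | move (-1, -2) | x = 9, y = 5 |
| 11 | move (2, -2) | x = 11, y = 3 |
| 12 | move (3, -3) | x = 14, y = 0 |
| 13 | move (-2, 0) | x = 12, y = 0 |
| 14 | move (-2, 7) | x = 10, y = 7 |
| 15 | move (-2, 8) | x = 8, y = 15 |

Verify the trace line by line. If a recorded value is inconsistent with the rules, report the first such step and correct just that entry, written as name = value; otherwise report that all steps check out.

Step 1: x = 4 + (9) = 13, y = 4 + (4) = 8 — exactly as logged.
Step 2: x = 13 + (9) = 22, y = 8 + (-1) = 7 — same as recorded.
Step 3: x = 22 + (8) = 30, y = 7 + (-7) = 0 — verified.
Step 4: x = 30 + (-5) = 25, y = 0 + (1) = 1 — agrees with the trace.
Step 5: x = 25 + (-4) = 21, y = 1 + (2) = 3 — checks out.
Step 6: x = 21 + (-4) = 17, y = 3 + (2) = 5 — checks out.
Step 7: x = 17 + (-7) = 10, y = 5 + (-5) = 0 — agrees with the trace.
Step 8: x = 10 + (1) = 11, y = 0 + (-2) = -2 — verified.
Step 9: x = 11 + (-1) = 10, y = -2 + (9) = 7 — verified.
Step 10: x = 10 + (-1) = 9, y = 7 + (-2) = 5 — verified.
Step 11: x = 9 + (2) = 11, y = 5 + (-2) = 3 — in agreement.
Step 12: x = 11 + (3) = 14, y = 3 + (-3) = 0 — verified.
Step 13: x = 14 + (-2) = 12, y = 0 + (0) = 0 — consistent with the trace.
Step 14: x = 12 + (-2) = 10, y = 0 + (7) = 7 — same as recorded.
Step 15: x = 10 + (-2) = 8, y = 7 + (8) = 15 — same as recorded.
Nothing is out of place; the run is error-free.

no error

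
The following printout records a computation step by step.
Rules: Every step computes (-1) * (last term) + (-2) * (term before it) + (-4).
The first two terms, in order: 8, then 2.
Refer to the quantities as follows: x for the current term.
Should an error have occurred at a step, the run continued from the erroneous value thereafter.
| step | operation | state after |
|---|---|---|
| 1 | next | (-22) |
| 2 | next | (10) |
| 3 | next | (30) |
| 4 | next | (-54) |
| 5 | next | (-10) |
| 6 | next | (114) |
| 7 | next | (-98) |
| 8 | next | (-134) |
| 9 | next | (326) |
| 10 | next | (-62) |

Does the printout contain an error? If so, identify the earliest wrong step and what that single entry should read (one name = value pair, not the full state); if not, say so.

step 2, x = 14

Step 1: x = -1*(2) + (-2)*(8) + (-4) = -22 — same as recorded.
Step 2: x = -1*(-22) + (-2)*(2) + (-4) = 14 — a discrepancy with the printout.
Conclusion: step 2 carries the first error; the entry should be x = 14.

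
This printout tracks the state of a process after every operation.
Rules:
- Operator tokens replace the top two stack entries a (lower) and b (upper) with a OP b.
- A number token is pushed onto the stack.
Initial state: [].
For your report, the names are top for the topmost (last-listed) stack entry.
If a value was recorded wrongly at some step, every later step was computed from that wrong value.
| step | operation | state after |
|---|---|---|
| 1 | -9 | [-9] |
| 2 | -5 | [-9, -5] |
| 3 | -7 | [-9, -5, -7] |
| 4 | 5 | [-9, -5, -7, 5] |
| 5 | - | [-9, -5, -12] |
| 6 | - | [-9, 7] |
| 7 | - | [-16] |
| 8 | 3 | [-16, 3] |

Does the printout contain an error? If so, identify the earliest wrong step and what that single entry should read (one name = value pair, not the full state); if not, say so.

step 1: push -9: top = -9 -> confirmed correct
step 2: push -5: top = -5 -> no discrepancy
step 3: push -7: top = -7 -> no discrepancy
step 4: push 5: top = 5 -> confirmed correct
step 5: -7 - 5 = -12 -> consistent with the printout
step 6: -5 - -12 = 7 -> same as recorded
step 7: -9 - 7 = -16 -> verified
step 8: push 3: top = 3 -> no discrepancy
All steps check out; nothing to correct.

no error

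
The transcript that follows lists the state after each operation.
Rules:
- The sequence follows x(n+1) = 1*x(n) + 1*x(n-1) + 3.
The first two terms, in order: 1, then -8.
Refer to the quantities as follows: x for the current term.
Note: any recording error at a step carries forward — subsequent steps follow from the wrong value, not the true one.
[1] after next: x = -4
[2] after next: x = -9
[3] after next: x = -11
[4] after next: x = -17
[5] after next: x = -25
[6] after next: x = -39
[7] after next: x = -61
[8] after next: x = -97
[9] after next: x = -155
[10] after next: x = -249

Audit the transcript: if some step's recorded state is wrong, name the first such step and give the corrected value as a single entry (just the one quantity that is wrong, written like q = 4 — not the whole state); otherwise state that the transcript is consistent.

step 3, x = -10

1. x = 1*(-8) + (1)*(1) + (3) = -4 (consistent with the transcript)
2. x = 1*(-4) + (1)*(-8) + (3) = -9 (no discrepancy)
3. x = 1*(-9) + (1)*(-4) + (3) = -10 (this is not what the transcript shows)
First deviation found at step 3; the corrected entry is x = -10.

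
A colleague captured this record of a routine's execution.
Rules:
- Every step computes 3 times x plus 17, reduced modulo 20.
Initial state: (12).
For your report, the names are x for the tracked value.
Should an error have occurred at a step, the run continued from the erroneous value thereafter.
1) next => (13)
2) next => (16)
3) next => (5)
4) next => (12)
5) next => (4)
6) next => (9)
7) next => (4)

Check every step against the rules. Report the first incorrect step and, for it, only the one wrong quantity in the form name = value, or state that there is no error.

step 5, x = 13

Recomputing the run from the initial state:
step 1: x = 13
step 2: x = 16
step 3: x = 5
step 4: x = 12
step 5: x = 13
step 6: x = 16
step 7: x = 5
The first disagreement with the record is at step 5, where the value should be x = 13.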